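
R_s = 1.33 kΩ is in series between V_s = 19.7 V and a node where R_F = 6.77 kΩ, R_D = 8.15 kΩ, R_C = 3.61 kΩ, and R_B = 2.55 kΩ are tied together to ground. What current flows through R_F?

I ≈ 1.29 mA

Combine the parallel branches: R_p = (1/6.77 + 1/8.15 + 1/3.61 + 1/2.55)⁻¹ = 1.064 kΩ.
V_A by voltage divider: V_A = 19.7 × 1.064/(1.33 + 1.064) = 8.757 V.
Branch current I = V_A/R_F = 8.757/6.77 = 1.293 mA.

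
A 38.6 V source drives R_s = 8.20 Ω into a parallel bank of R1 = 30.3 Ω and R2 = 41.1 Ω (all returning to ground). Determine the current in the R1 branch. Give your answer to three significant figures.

Parallel bank: R_p = 1/(1/30.3 + 1/41.1) = 17.44 Ω.
V_A by voltage divider: V_A = 38.6 × 17.44/(8.20 + 17.44) = 26.26 V.
I(R1) = V_A / R1 = 26.26/30.3 = 0.8665 A.

I ≈ 0.867 A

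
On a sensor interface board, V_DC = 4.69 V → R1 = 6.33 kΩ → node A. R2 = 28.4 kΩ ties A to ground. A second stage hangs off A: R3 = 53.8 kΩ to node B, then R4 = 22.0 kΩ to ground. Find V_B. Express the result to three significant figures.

Looking into the second stage from A: R3 + R4 = 75.80 kΩ appears in parallel with R2.
Effective lower resistance at A: R2 ‖ 75.80 = 20.66 kΩ.
So V_A = 4.69 × 0.7655 = 3.590 V.
Stage 2 is unloaded, so V_B = V_A · R4/(R3+R4) = 3.590 × 22.0/75.80 = 1.042 V.

V_B ≈ 1.04 V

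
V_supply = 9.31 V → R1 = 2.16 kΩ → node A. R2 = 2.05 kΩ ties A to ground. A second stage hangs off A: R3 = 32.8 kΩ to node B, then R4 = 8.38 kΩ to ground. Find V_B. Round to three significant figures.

V_B ≈ 0.900 V

Node A sees R2 in parallel with the series input of stage 2, R3 + R4 = 41.18 kΩ.
Effective lower resistance at A: R2 ‖ 41.18 = 1.953 kΩ.
First divider: V_A = V_supply · 1.953/(2.16 + 1.953) = 4.420 V.
Then the unloaded second divider: V_B = V_A × R4/(R3+R4) = 4.420 × 0.2035 = 0.8996 V.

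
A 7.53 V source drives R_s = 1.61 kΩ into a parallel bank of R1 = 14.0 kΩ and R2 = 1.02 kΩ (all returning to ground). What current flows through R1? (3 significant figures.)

I ≈ 0.200 mA

Combine the parallel branches: R_p = (1/14.0 + 1/1.02)⁻¹ = 0.9507 kΩ.
Node voltage V_A = V_supply · R_p/(R_s + R_p) = 7.53 × 0.3713 = 2.796 V.
Branch current I = V_A/R1 = 2.796/14.0 = 0.1997 mA.
(Equivalently: I_total = 2.941 mA, then current-divider fraction G_k/ΣG = 0.06791.)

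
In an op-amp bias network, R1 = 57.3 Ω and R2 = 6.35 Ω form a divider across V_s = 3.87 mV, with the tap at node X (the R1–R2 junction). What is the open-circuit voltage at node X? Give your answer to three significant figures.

V_th is the unloaded tap voltage: V_s · R2/(R1+R2) = 3.87 × 0.09976 = 0.3861 mV.

V_th ≈ 0.386 mV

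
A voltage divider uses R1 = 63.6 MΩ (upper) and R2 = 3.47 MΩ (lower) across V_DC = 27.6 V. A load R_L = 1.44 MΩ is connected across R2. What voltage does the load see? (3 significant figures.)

The load sits in parallel with R2, giving an effective lower resistance R2' = R2·R_L/(R2+R_L) = 1.018 MΩ.
Then V_out = V_DC · R2'/(R1 + R2') = 27.6 × 1.018/64.62 = 0.4347 V.

V_out ≈ 0.435 V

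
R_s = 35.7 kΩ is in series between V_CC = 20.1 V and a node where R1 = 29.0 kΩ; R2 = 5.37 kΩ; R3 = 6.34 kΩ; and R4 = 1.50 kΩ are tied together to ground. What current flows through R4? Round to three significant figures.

I ≈ 0.350 mA

Combine the parallel branches: R_p = (1/29.0 + 1/5.37 + 1/6.34 + 1/1.50)⁻¹ = 0.9568 kΩ.
V_A by voltage divider: V_A = 20.1 × 0.9568/(35.7 + 0.9568) = 0.5247 V.
Branch current I = V_A/R4 = 0.5247/1.50 = 0.3498 mA.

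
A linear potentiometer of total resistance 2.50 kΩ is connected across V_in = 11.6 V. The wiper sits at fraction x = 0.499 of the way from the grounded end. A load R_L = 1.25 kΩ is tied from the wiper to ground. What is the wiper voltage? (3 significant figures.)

Lower segment x·R_p = 1.248 kΩ; upper segment (1−x)·R_p = 1.252 kΩ.
R_L loads the lower segment: effective lower R = 0.6244 kΩ.
V_out = 11.6 × 0.6244/(1.252 + 0.6244) = 3.859 V.

V_out ≈ 3.86 V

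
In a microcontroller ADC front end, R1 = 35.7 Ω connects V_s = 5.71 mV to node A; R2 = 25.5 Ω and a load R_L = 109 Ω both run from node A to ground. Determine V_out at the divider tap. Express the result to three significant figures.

V_out ≈ 2.09 mV

First combine the lower leg with the load: R2 ‖ R_L = 20.67 Ω.
Then V_out = V_s · R2'/(R1 + R2') = 5.71 × 20.67/56.37 = 2.093 mV.
(Unloaded it would be 2.38 mV; the load pulls it down.)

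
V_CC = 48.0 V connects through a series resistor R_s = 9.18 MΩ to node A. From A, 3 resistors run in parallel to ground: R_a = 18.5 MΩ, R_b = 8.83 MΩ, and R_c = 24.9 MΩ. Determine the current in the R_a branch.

I ≈ 0.893 µA

Combine the parallel branches: R_p = (1/18.5 + 1/8.83 + 1/24.9)⁻¹ = 4.820 MΩ.
V_A = 48.0 × 4.820/14.00 = 16.53 V.
I(R_a) = V_A / R_a = 16.53/18.5 = 0.8933 µA.
(Check via current divider: I_total = 3.429 µA; share G_k/ΣG = 0.2605 → same result.)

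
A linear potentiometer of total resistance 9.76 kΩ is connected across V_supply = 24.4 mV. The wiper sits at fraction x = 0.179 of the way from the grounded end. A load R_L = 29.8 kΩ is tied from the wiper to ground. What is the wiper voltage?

The pot divides into 8.013 kΩ above the wiper and 1.747 kΩ below.
(x·R_p) ‖ R_L = 1.650 kΩ.
Loaded-divider output: V_out = 24.4 × 0.1708 = 4.167 mV.
(Unloaded: V_out = x·V_supply = 4.37 mV.)

V_out ≈ 4.17 mV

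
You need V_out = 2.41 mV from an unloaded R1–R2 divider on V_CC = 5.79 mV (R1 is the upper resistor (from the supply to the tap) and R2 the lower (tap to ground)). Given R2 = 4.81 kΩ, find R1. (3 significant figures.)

R1 ≈ 6.75 kΩ

The divider ratio is R2/(R1+R2) = 2.41/5.79 = 0.4162.
Rearranging, R1 = R2·(1−k)/k = 4.81 × 1.402 = 6.746 kΩ.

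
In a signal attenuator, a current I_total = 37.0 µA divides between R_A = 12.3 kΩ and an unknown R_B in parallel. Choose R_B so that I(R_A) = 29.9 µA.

Two-branch current divider: I_A = I_total · R_B/(R_A + R_B).
With f = 0.8081, R_B = R_A · f/(1−f) = 12.3 × 4.211 = 51.80 kΩ.

R_B ≈ 51.8 kΩ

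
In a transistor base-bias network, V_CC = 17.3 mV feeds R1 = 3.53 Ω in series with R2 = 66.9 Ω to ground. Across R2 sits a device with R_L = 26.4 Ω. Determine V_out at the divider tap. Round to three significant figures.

V_out ≈ 14.6 mV

First combine the lower leg with the load: R2 ‖ R_L = 18.93 Ω.
Now apply the divider: V_out = 17.3 × 0.8428 = 14.58 mV.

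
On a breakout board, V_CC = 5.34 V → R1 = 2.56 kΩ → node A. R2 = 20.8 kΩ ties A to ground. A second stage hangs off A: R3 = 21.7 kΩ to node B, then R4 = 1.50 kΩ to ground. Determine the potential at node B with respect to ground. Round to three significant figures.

The second stage (R3 + R4 = 23.20 kΩ) loads node A in parallel with R2.
Effective lower resistance at A: R2 ‖ 23.20 = 10.97 kΩ.
V_A = 5.34 × 10.97/(2.56 + 10.97) = 4.329 V.
Then the unloaded second divider: V_B = V_A × R4/(R3+R4) = 4.329 × 0.06466 = 0.2799 V.

V_B ≈ 0.280 V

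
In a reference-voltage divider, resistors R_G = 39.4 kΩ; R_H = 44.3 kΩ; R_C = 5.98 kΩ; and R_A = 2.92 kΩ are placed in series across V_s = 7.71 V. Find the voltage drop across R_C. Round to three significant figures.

Total series resistance ΣR = 39.4 + 44.3 + 5.98 + 2.92 = 92.60 kΩ.
V = V_s · R/ΣR = 7.71 × 0.06458 = 0.4979 V.

V ≈ 0.498 V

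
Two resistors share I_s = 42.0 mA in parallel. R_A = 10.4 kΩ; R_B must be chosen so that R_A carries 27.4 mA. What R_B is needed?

R_B ≈ 19.5 kΩ

The fraction through R_A equals R_B/(R_A+R_B).
With f = 0.6524, R_B = R_A · f/(1−f) = 10.4 × 1.877 = 19.52 kΩ.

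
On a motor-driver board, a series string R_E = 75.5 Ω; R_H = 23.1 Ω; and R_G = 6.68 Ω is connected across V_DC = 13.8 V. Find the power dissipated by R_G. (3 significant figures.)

P ≈ 0.115 W

Series current I = V_DC/ΣR = 13.8/105.3 = 0.1311 A.
V(R_G) = I·R = 0.8756 V; P = V·I = 0.8756 × 0.1311 = 0.1148 W.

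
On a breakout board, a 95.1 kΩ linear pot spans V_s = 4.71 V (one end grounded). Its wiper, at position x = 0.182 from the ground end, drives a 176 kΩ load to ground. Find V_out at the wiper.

V_out ≈ 0.793 V

Lower segment x·R_p = 17.31 kΩ; upper segment (1−x)·R_p = 77.79 kΩ.
R_L loads the lower segment: effective lower R = 15.76 kΩ.
Then V_out = V_s · 15.76/(77.79 + 15.76) = 0.7934 V.
(Unloaded: V_out = x·V_s = 0.857 V.)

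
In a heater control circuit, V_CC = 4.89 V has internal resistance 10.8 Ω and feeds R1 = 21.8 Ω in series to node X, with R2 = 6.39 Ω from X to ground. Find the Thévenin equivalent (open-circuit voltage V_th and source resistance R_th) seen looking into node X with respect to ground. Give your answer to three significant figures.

V_th ≈ 0.801 V, R_th ≈ 5.34 Ω

R1' = 10.8 + 21.8 = 32.60 Ω (source resistance + R1).
V_th is the unloaded tap voltage: V_CC · R2/(R1'+R2) = 4.89 × 0.1639 = 0.8014 V.
Looking into X with the source shorted: R_th = R1'·R2/(R1'+R2) = 32.60 × 6.39/38.99 = 5.343 Ω.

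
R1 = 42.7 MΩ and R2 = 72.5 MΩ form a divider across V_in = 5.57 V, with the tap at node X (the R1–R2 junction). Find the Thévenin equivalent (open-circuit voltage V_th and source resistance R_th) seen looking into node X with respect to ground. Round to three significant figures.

V_th ≈ 3.51 V, R_th ≈ 26.9 MΩ

Open-circuit (no load on X): V_th = V_in · R2/(R1 + R2) = 5.57 × 72.5/(42.70 + 72.5) = 3.505 V.
Zeroing V_in shorts the top of R1 to ground, so R_th = R1 ‖ R2 = 26.87 MΩ.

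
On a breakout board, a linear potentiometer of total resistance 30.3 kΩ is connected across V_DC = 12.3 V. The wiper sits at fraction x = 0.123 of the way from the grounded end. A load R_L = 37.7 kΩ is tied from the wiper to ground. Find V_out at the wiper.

Lower segment x·R_p = 3.727 kΩ; upper segment (1−x)·R_p = 26.57 kΩ.
(x·R_p) ‖ R_L = 3.392 kΩ.
V_out = 12.3 × 3.392/(26.57 + 3.392) = 1.392 V.

V_out ≈ 1.39 V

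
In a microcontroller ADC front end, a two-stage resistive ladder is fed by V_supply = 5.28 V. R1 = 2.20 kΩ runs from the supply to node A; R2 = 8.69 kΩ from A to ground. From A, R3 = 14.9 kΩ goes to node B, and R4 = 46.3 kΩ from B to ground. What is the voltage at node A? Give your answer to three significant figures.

V_A ≈ 4.10 V

Node A sees R2 in parallel with the series input of stage 2, R3 + R4 = 61.20 kΩ.
Effective lower resistance at A: R2 ‖ 61.20 = 7.610 kΩ.
So V_A = 5.28 × 0.7757 = 4.096 V.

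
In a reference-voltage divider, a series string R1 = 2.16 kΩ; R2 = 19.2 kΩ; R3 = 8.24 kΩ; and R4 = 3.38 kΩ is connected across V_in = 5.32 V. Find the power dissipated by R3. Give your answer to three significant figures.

P ≈ 0.214 mW

ΣR = 32.98 kΩ → I = 5.32/32.98 = 0.1613 mA.
P(R3) = I²·R3 = (0.1613)² × 8.24 = 0.2144 mW.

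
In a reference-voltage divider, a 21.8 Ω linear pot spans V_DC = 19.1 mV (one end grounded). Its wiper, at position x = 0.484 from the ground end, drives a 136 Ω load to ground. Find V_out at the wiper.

Lower segment x·R_p = 10.55 Ω; upper segment (1−x)·R_p = 11.25 Ω.
R_L loads the lower segment: effective lower R = 9.792 Ω.
Then V_out = V_DC · 9.792/(11.25 + 9.792) = 8.889 mV.

V_out ≈ 8.89 mV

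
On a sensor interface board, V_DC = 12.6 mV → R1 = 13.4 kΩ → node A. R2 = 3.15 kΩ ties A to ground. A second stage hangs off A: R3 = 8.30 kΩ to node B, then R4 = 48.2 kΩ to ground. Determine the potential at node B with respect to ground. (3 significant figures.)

V_B ≈ 1.96 mV

Node A sees R2 in parallel with the series input of stage 2, R3 + R4 = 56.50 kΩ.
R2 ‖ (R3+R4) = 2.984 kΩ.
V_A = 12.6 × 2.984/(13.4 + 2.984) = 2.295 mV.
Stage 2 is unloaded, so V_B = V_A · R4/(R3+R4) = 2.295 × 48.2/56.50 = 1.958 mV.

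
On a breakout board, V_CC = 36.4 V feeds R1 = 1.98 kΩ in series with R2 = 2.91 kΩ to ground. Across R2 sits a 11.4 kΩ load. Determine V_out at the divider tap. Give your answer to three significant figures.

V_out ≈ 19.6 V

First combine the lower leg with the load: R2 ‖ R_L = 2.318 kΩ.
Voltage divider with the loaded lower leg: V_out = 36.4 × 2.318/(1.98 + 2.318) = 36.4 × 0.5393 = 19.63 V.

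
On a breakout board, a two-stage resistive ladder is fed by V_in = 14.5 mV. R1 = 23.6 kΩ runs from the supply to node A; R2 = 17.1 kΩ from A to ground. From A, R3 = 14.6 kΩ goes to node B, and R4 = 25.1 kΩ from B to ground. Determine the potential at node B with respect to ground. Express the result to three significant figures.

Node A sees R2 in parallel with the series input of stage 2, R3 + R4 = 39.70 kΩ.
Effective lower resistance at A: R2 ‖ 39.70 = 11.95 kΩ.
V_A = 14.5 × 11.95/(23.6 + 11.95) = 4.875 mV.
Then the unloaded second divider: V_B = V_A × R4/(R3+R4) = 4.875 × 0.6322 = 3.082 mV.

V_B ≈ 3.08 mV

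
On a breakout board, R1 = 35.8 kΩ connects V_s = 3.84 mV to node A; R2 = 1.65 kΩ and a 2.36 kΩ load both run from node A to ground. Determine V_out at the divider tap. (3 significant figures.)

The load sits in parallel with R2, giving an effective lower resistance R2' = R2·R_L/(R2+R_L) = 0.9711 kΩ.
Then V_out = V_s · R2'/(R1 + R2') = 3.84 × 0.9711/36.77 = 0.1014 mV.

V_out ≈ 0.101 mV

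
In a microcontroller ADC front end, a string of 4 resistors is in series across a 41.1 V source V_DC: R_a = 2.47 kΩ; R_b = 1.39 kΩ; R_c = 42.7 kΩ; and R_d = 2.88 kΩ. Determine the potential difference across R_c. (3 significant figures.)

ΣR = 2.47 + 1.39 + 42.7 + 2.88 = 49.44 kΩ.
By the voltage-divider rule, V = 41.1 × 42.70/49.44 = 35.50 V.

V ≈ 35.5 V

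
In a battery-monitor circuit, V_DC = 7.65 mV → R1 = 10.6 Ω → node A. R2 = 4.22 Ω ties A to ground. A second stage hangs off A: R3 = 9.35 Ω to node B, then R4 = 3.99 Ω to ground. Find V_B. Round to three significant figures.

Looking into the second stage from A: R3 + R4 = 13.34 Ω appears in parallel with R2.
R2 ‖ (R3+R4) = 3.206 Ω.
First divider: V_A = V_DC · 3.206/(10.6 + 3.206) = 1.776 mV.
Stage 2 is unloaded, so V_B = V_A · R4/(R3+R4) = 1.776 × 3.99/13.34 = 0.5313 mV.

V_B ≈ 0.531 mV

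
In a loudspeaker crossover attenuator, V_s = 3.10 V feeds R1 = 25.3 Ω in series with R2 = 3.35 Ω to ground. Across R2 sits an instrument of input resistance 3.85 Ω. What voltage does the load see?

First combine the lower leg with the load: R2 ‖ R_L = 1.791 Ω.
Voltage divider with the loaded lower leg: V_out = 3.10 × 1.791/(25.3 + 1.791) = 3.10 × 0.06612 = 0.2050 V.

V_out ≈ 0.205 V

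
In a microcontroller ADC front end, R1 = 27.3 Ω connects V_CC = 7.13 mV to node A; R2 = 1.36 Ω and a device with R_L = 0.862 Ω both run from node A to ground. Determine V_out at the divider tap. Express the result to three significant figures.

First combine the lower leg with the load: R2 ‖ R_L = 0.5276 Ω.
Now apply the divider: V_out = 7.13 × 0.01896 = 0.1352 mV.

V_out ≈ 0.135 mV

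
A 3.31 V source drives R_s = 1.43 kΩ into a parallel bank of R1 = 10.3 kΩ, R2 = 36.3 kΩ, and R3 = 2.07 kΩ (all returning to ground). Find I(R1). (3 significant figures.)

I ≈ 0.172 mA

Equivalent of the parallel group: R_p = 1.645 kΩ.
V_A = 3.31 × 1.645/3.075 = 1.771 V.
I(R1) = V_A / R1 = 1.771/10.3 = 0.1719 mA.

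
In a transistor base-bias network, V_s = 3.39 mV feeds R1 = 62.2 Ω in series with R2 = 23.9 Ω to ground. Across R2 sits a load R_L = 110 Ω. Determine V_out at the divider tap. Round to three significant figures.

First combine the lower leg with the load: R2 ‖ R_L = 19.63 Ω.
Then V_out = V_s · R2'/(R1 + R2') = 3.39 × 19.63/81.83 = 0.8133 mV.

V_out ≈ 0.813 mV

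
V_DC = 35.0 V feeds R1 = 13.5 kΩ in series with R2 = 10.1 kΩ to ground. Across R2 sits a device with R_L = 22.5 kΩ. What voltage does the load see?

R2 ‖ R_L = (10.1 × 22.5)/(10.1 + 22.5) = 6.971 kΩ.
Voltage divider with the loaded lower leg: V_out = 35.0 × 6.971/(13.5 + 6.971) = 35.0 × 0.3405 = 11.92 V.
(Unloaded it would be 15.0 V; the load pulls it down.)

V_out ≈ 11.9 V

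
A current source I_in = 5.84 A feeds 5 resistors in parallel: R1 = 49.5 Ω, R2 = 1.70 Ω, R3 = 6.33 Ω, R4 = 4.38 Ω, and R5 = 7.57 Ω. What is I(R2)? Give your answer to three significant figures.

I ≈ 3.05 A

Conductances: ΣG = 1/49.5 + 1/1.70 + 1/6.33 + 1/4.38 + 1/7.57 = 1.127 (1/Ω).
By the current-divider rule, I = I_in · G_k/ΣG = 5.84 × 0.5220 = 3.049 A.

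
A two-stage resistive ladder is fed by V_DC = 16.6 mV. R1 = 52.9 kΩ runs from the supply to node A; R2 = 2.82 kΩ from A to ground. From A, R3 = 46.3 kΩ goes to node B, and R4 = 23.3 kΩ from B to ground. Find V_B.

Node A sees R2 in parallel with the series input of stage 2, R3 + R4 = 69.60 kΩ.
Effective lower resistance at A: R2 ‖ 69.60 = 2.710 kΩ.
First divider: V_A = V_DC · 2.710/(52.9 + 2.710) = 0.8090 mV.
Stage 2 is unloaded, so V_B = V_A · R4/(R3+R4) = 0.8090 × 23.3/69.60 = 0.2708 mV.

V_B ≈ 0.271 mV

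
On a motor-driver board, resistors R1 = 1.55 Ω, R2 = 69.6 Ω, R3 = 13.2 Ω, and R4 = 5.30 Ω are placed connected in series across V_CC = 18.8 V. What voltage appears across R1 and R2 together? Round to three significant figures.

Series total: ΣR = 1.55 + 69.6 + 13.2 + 5.30 = 89.65 Ω.
R_{R1..R2} = 1.55 + 69.6 = 71.15 Ω.
V = V_CC · R/ΣR = 18.8 × 0.7936 = 14.92 V.

V ≈ 14.9 V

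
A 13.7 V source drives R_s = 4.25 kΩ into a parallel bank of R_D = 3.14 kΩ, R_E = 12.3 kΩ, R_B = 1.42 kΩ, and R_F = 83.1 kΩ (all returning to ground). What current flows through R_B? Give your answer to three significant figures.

Parallel bank: R_p = 1/(1/3.14 + 1/12.3 + 1/1.42 + 1/83.1) = 0.8960 kΩ.
Node voltage V_A = V_supply · R_p/(R_s + R_p) = 13.7 × 0.1741 = 2.385 V.
Branch current I = V_A/R_B = 2.385/1.42 = 1.680 mA.
(Check via current divider: I_total = 2.662 mA; share G_k/ΣG = 0.6310 → same result.)

I ≈ 1.68 mA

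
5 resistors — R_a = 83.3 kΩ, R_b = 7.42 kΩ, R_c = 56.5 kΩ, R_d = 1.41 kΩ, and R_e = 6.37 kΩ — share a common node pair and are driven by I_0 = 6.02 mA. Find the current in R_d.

ΣG = 1/83.3 + 1/7.42 + 1/56.5 + 1/1.41 + 1/6.37 = 1.031.
Current divider: I(R_d) = I_0 · G_k/ΣG = 6.02 × (0.7092/1.031) = 6.02 × 0.6881 = 4.142 mA.

I ≈ 4.14 mA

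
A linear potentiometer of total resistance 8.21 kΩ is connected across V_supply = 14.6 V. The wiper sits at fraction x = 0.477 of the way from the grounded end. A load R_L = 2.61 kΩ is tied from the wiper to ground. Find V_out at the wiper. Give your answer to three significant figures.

V_out ≈ 3.90 V

Split the track: R_lower = x·R_p = 3.916 kΩ, R_upper = (1−x)·R_p = 4.294 kΩ.
R_L loads the lower segment: effective lower R = 1.566 kΩ.
Loaded-divider output: V_out = 14.6 × 0.2673 = 3.902 V.
(Unloaded: V_out = x·V_supply = 6.96 V.)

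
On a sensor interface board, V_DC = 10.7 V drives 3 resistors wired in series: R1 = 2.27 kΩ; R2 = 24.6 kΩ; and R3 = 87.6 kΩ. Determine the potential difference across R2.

V ≈ 2.30 V

Total series resistance ΣR = 2.27 + 24.6 + 87.6 = 114.5 kΩ.
Voltage divider: V = V_DC · (24.60 / 114.5) = 10.7 × 0.2149 = 2.299 V.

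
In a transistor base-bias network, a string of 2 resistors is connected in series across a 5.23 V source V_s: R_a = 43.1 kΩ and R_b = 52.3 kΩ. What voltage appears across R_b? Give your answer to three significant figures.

ΣR = 43.1 + 52.3 = 95.40 kΩ.
By the voltage-divider rule, V = 5.23 × 52.30/95.40 = 2.867 V.

V ≈ 2.87 V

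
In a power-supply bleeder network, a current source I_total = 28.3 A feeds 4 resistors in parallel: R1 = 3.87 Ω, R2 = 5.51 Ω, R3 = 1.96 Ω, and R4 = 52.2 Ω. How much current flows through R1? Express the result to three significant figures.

ΣG = 1/3.87 + 1/5.51 + 1/1.96 + 1/52.2 = 0.9692.
R1 takes the fraction G_k/ΣG = 0.2584/0.9692 = 0.2666, so I = 28.3 × 0.2666 = 7.545 A.

I ≈ 7.54 A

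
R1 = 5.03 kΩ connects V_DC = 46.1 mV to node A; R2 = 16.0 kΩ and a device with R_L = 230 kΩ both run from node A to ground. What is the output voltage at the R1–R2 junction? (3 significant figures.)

V_out ≈ 34.5 mV

R2 ‖ R_L = (16.0 × 230)/(16.0 + 230) = 14.96 kΩ.
Now apply the divider: V_out = 46.1 × 0.7484 = 34.50 mV.
(Unloaded it would be 35.1 mV; the load pulls it down.)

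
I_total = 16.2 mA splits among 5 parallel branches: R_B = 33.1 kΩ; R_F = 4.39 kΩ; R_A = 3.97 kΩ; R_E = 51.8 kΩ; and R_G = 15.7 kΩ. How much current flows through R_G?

I ≈ 1.74 mA

Conductances: ΣG = 1/33.1 + 1/4.39 + 1/3.97 + 1/51.8 + 1/15.7 = 0.5929 (1/kΩ).
Current divider: I(R_G) = I_total · G_k/ΣG = 16.2 × (0.06369/0.5929) = 16.2 × 0.1074 = 1.740 mA.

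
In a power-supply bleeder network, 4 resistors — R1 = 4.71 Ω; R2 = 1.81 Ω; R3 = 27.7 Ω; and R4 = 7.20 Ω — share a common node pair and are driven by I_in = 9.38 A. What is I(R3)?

I ≈ 0.360 A

Total conductance ΣG = 1/4.71 + 1/1.81 + 1/27.7 + 1/7.20 = 0.9398 (units of 1/Ω).
By the current-divider rule, I = I_in · G_k/ΣG = 9.38 × 0.03841 = 0.3603 A.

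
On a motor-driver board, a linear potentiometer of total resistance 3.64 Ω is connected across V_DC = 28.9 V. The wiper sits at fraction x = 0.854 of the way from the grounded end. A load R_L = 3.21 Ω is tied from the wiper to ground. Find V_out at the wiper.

V_out ≈ 21.6 V

Lower segment x·R_p = 3.109 Ω; upper segment (1−x)·R_p = 0.5314 Ω.
Lower segment in parallel with the load: 3.109 ‖ 3.21 = 1.579 Ω.
Loaded-divider output: V_out = 28.9 × 0.7482 = 21.62 V.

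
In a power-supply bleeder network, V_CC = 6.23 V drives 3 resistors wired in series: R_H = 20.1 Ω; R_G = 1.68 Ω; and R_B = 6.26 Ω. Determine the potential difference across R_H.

Series total: ΣR = 20.1 + 1.68 + 6.26 = 28.04 Ω.
Voltage divider: V = V_CC · (20.10 / 28.04) = 6.23 × 0.7168 = 4.466 V.

V ≈ 4.47 V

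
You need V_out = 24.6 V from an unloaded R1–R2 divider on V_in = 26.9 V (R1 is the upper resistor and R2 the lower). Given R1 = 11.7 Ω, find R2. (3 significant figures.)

Required fraction k = V_out/V_in = 0.9145.
Rearranging, R2 = R1·k/(1−k) = 11.7 × 10.70 = 125.1 Ω.

R2 ≈ 125 Ω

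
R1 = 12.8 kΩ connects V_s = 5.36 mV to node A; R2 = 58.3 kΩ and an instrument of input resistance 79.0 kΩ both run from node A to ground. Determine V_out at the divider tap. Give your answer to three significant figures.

V_out ≈ 3.88 mV

First combine the lower leg with the load: R2 ‖ R_L = 33.54 kΩ.
Voltage divider with the loaded lower leg: V_out = 5.36 × 33.54/(12.8 + 33.54) = 5.36 × 0.7238 = 3.880 mV.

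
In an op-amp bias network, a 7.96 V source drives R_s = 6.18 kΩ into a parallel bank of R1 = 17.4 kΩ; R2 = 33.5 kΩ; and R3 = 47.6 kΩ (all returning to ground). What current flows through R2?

Equivalent of the parallel group: R_p = 9.231 kΩ.
V_A by voltage divider: V_A = 7.96 × 9.231/(6.18 + 9.231) = 4.768 V.
I(R2) = V_A / R2 = 4.768/33.5 = 0.1423 mA.

I ≈ 0.142 mA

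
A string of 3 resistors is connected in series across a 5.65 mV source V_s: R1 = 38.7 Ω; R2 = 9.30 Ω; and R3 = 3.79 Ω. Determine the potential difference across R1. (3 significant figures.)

V ≈ 4.22 mV

Series total: ΣR = 38.7 + 9.30 + 3.79 = 51.79 Ω.
By the voltage-divider rule, V = 5.65 × 38.70/51.79 = 4.222 mV.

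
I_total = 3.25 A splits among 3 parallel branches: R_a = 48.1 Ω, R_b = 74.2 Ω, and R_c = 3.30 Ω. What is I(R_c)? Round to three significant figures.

I ≈ 2.92 A

Conductances: ΣG = 1/48.1 + 1/74.2 + 1/3.30 = 0.3373 (1/Ω).
R_c takes the fraction G_k/ΣG = 0.3030/0.3373 = 0.8984, so I = 3.25 × 0.8984 = 2.920 A.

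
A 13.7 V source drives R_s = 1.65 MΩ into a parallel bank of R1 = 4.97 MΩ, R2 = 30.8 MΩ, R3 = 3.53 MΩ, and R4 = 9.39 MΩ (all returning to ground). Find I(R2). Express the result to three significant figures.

Equivalent of the parallel group: R_p = 1.604 MΩ.
V_A = 13.7 × 1.604/3.254 = 6.753 V.
I(R2) = V_A / R2 = 6.753/30.8 = 0.2193 µA.

I ≈ 0.219 µA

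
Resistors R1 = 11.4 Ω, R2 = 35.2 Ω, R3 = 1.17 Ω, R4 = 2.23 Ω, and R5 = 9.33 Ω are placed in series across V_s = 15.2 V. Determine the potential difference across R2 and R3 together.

V ≈ 9.32 V

ΣR = 11.4 + 35.2 + 1.17 + 2.23 + 9.33 = 59.33 Ω.
R_{R2..R3} = 35.2 + 1.17 = 36.37 Ω.
V = V_s · R/ΣR = 15.2 × 0.6130 = 9.318 V.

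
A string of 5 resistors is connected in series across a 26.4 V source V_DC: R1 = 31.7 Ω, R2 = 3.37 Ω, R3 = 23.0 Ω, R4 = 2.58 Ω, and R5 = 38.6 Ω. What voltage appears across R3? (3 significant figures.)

V ≈ 6.12 V

ΣR = 31.7 + 3.37 + 23.0 + 2.58 + 38.6 = 99.25 Ω.
Voltage divider: V = V_DC · (23.00 / 99.25) = 26.4 × 0.2317 = 6.118 V.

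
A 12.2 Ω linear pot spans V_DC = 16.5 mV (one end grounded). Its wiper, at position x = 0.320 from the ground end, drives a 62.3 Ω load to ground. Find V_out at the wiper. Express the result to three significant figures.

V_out ≈ 5.06 mV

The pot divides into 8.296 Ω above the wiper and 3.904 Ω below.
Lower segment in parallel with the load: 3.904 ‖ 62.3 = 3.674 Ω.
Loaded-divider output: V_out = 16.5 × 0.3069 = 5.064 mV.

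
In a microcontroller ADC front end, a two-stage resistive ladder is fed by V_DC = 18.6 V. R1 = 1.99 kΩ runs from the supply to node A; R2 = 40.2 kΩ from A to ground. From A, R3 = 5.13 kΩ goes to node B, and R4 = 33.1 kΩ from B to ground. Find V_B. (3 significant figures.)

V_B ≈ 14.6 V

Looking into the second stage from A: R3 + R4 = 38.23 kΩ appears in parallel with R2.
Effective lower resistance at A: R2 ‖ 38.23 = 19.60 kΩ.
First divider: V_A = V_DC · 19.60/(1.99 + 19.60) = 16.89 V.
V_B = V_A × 0.8658 = 14.62 V.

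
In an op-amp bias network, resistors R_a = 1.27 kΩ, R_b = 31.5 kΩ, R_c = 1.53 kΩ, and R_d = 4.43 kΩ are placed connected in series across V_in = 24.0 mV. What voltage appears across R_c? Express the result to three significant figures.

V ≈ 0.948 mV

Series total: ΣR = 1.27 + 31.5 + 1.53 + 4.43 = 38.73 kΩ.
Voltage divider: V = V_in · (1.530 / 38.73) = 24.0 × 0.03950 = 0.9481 mV.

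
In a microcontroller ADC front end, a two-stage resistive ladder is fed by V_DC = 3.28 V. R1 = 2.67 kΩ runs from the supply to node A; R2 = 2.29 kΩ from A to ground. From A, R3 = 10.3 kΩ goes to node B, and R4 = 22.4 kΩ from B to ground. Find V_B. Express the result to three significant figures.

Looking into the second stage from A: R3 + R4 = 32.70 kΩ appears in parallel with R2.
Effective lower resistance at A: R2 ‖ 32.70 = 2.140 kΩ.
V_A = 3.28 × 2.140/(2.67 + 2.140) = 1.459 V.
Stage 2 is unloaded, so V_B = V_A · R4/(R3+R4) = 1.459 × 22.4/32.70 = 0.9997 V.

V_B ≈ 1.00 V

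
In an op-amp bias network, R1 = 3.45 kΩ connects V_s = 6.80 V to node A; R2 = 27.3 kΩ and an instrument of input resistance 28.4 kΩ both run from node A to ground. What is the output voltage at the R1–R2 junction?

First combine the lower leg with the load: R2 ‖ R_L = 13.92 kΩ.
Then V_out = V_s · R2'/(R1 + R2') = 6.80 × 13.92/17.37 = 5.449 V.

V_out ≈ 5.45 V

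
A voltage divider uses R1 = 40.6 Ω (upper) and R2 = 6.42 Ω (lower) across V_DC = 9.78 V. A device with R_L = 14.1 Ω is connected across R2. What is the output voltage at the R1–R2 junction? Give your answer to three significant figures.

V_out ≈ 0.959 V

First combine the lower leg with the load: R2 ‖ R_L = 4.411 Ω.
Now apply the divider: V_out = 9.78 × 0.09801 = 0.9585 V.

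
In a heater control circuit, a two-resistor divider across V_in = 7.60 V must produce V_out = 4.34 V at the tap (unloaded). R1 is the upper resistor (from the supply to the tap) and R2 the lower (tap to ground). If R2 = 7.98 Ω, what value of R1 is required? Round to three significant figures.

V_out/V_in = R2/(R1+R2) = 0.5711.
Rearranging, R1 = R2·(1−k)/k = 7.98 × 0.7512 = 5.994 Ω.

R1 ≈ 5.99 Ω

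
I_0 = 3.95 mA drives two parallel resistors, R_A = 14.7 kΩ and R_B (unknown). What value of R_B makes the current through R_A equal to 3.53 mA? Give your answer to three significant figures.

In a two-way split, I_A/I_0 = R_B/(R_A + R_B).
3.53/3.95 = R_B/(R_A + R_B) → R_B = R_A · (0.8937)/(1 − 0.8937) = 14.7 × 8.405 = 123.5 kΩ.

R_B ≈ 124 kΩ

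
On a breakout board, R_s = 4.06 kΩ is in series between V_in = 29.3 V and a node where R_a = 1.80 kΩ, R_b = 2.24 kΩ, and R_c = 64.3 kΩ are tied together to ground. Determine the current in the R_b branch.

Combine the parallel branches: R_p = (1/1.80 + 1/2.24 + 1/64.3)⁻¹ = 0.9828 kΩ.
Node voltage V_A = V_in · R_p/(R_s + R_p) = 29.3 × 0.1949 = 5.710 V.
I(R_b) = V_A / R_b = 5.710/2.24 = 2.549 mA.
(Check via current divider: I_total = 5.810 mA; share G_k/ΣG = 0.4387 → same result.)

I ≈ 2.55 mA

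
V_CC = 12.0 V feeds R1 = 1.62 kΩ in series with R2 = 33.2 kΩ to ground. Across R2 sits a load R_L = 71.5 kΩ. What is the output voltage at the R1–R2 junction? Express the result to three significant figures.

V_out ≈ 11.2 V

First combine the lower leg with the load: R2 ‖ R_L = 22.67 kΩ.
Now apply the divider: V_out = 12.0 × 0.9333 = 11.20 V.
(Unloaded it would be 11.4 V; the load pulls it down.)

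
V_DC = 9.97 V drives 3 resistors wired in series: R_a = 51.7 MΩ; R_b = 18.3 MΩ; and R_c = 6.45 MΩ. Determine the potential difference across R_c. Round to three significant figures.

V ≈ 0.841 V

Total series resistance ΣR = 51.7 + 18.3 + 6.45 = 76.45 MΩ.
By the voltage-divider rule, V = 9.97 × 6.450/76.45 = 0.8412 V.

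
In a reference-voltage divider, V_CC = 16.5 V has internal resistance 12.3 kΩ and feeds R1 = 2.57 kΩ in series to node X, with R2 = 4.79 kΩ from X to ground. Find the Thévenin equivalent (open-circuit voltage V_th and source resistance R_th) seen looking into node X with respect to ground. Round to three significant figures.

V_th ≈ 4.02 V, R_th ≈ 3.62 kΩ

R1' = 12.3 + 2.57 = 14.87 kΩ (source resistance + R1).
With X open, the divider is unloaded: V_th = 16.5 × 4.79/19.66 = 4.020 V.
Looking into X with the source shorted: R_th = R1'·R2/(R1'+R2) = 14.87 × 4.79/19.66 = 3.623 kΩ.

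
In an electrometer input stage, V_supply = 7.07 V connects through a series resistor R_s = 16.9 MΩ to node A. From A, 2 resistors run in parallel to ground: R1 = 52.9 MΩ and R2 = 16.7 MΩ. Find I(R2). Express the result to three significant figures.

I ≈ 0.182 µA

Equivalent of the parallel group: R_p = 12.69 MΩ.
V_A by voltage divider: V_A = 7.07 × 12.69/(16.9 + 12.69) = 3.032 V.
Branch current I = V_A/R2 = 3.032/16.7 = 0.1816 µA.
(Check via current divider: I_total = 0.2389 µA; share G_k/ΣG = 0.7601 → same result.)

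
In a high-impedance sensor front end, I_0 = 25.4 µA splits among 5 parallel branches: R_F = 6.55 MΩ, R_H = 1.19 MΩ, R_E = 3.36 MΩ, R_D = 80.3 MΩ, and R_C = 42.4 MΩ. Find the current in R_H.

I ≈ 16.1 µA

ΣG = 1/6.55 + 1/1.19 + 1/3.36 + 1/80.3 + 1/42.4 = 1.327.
R_H takes the fraction G_k/ΣG = 0.8403/1.327 = 0.6334, so I = 25.4 × 0.6334 = 16.09 µA.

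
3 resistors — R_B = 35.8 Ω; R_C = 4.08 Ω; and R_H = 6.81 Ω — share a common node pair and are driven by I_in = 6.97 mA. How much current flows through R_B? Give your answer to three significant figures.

I ≈ 0.464 mA

Total conductance ΣG = 1/35.8 + 1/4.08 + 1/6.81 = 0.4199 (units of 1/Ω).
Current divider: I(R_B) = I_in · G_k/ΣG = 6.97 × (0.02793/0.4199) = 6.97 × 0.06653 = 0.4637 mA.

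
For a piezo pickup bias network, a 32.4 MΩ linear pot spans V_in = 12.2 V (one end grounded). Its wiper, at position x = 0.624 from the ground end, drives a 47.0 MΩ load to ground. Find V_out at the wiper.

Lower segment x·R_p = 20.22 MΩ; upper segment (1−x)·R_p = 12.18 MΩ.
R_L loads the lower segment: effective lower R = 14.14 MΩ.
Then V_out = V_in · 14.14/(12.18 + 14.14) = 6.553 V.

V_out ≈ 6.55 V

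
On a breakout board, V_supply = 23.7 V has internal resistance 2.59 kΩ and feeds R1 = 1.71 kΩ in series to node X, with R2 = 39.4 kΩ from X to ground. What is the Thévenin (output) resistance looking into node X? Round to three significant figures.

R1' = 2.59 + 1.71 = 4.300 kΩ (source resistance + R1).
With V_supply suppressed (replaced by a short), R_th = R1' ‖ R2 = (4.300 × 39.4)/(4.300 + 39.4) = 3.877 kΩ.

R_th ≈ 3.88 kΩ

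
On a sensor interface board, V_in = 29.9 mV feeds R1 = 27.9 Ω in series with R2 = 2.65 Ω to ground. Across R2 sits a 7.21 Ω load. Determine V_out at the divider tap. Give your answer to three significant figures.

First combine the lower leg with the load: R2 ‖ R_L = 1.938 Ω.
Voltage divider with the loaded lower leg: V_out = 29.9 × 1.938/(27.9 + 1.938) = 29.9 × 0.06494 = 1.942 mV.

V_out ≈ 1.94 mV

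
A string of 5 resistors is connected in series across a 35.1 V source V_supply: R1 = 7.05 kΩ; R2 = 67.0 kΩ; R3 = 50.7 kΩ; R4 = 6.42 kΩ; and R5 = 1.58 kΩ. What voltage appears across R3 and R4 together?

Series total: ΣR = 7.05 + 67.0 + 50.7 + 6.42 + 1.58 = 132.8 kΩ.
R_{R3..R4} = 50.7 + 6.42 = 57.12 kΩ.
Voltage divider: V = V_supply · (57.12 / 132.8) = 35.1 × 0.4303 = 15.10 V.

V ≈ 15.1 V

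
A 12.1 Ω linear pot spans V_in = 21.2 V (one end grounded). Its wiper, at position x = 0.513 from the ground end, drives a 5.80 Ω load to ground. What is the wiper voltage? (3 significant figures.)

Lower segment x·R_p = 6.207 Ω; upper segment (1−x)·R_p = 5.893 Ω.
Lower segment in parallel with the load: 6.207 ‖ 5.80 = 2.998 Ω.
Loaded-divider output: V_out = 21.2 × 0.3372 = 7.149 V.
(Unloaded: V_out = x·V_in = 10.9 V.)

V_out ≈ 7.15 V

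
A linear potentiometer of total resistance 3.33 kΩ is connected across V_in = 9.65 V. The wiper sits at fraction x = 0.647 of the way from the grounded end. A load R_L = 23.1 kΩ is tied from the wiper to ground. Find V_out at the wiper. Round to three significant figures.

Split the track: R_lower = x·R_p = 2.155 kΩ, R_upper = (1−x)·R_p = 1.175 kΩ.
Lower segment in parallel with the load: 2.155 ‖ 23.1 = 1.971 kΩ.
Loaded-divider output: V_out = 9.65 × 0.6264 = 6.045 V.
(Unloaded: V_out = x·V_in = 6.24 V.)

V_out ≈ 6.04 V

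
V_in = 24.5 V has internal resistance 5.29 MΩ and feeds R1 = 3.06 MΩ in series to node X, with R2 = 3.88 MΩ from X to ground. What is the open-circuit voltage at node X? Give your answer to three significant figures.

R1' = 5.29 + 3.06 = 8.350 MΩ (source resistance + R1).
V_th is the unloaded tap voltage: V_in · R2/(R1'+R2) = 24.5 × 0.3173 = 7.773 V.

V_th ≈ 7.77 V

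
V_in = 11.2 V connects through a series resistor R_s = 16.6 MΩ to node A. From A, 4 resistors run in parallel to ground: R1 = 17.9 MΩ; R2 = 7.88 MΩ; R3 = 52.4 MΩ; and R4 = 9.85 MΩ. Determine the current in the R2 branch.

Equivalent of the parallel group: R_p = 3.296 MΩ.
V_A by voltage divider: V_A = 11.2 × 3.296/(16.6 + 3.296) = 1.856 V.
Branch current I = V_A/R2 = 1.856/7.88 = 0.2355 µA.
(Check via current divider: I_total = 0.5629 µA; share G_k/ΣG = 0.4183 → same result.)

I ≈ 0.235 µA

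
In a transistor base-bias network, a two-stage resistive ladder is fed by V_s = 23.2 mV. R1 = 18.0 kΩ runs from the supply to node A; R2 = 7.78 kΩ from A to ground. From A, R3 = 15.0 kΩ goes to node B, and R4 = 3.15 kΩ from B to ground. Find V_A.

V_A ≈ 5.39 mV

Looking into the second stage from A: R3 + R4 = 18.15 kΩ appears in parallel with R2.
Effective lower resistance at A: R2 ‖ 18.15 = 5.446 kΩ.
First divider: V_A = V_s · 5.446/(18.0 + 5.446) = 5.389 mV.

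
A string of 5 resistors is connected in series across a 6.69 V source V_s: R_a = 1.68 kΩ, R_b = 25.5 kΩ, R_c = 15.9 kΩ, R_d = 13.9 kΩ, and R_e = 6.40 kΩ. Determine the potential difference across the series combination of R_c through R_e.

Total series resistance ΣR = 1.68 + 25.5 + 15.9 + 13.9 + 6.40 = 63.38 kΩ.
R_{R_c..R_e} = 15.9 + 13.9 + 6.40 = 36.20 kΩ.
Voltage divider: V = V_s · (36.20 / 63.38) = 6.69 × 0.5712 = 3.821 V.

V ≈ 3.82 V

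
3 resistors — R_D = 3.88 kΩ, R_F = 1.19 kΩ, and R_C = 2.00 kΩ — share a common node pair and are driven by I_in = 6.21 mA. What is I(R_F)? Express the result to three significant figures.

I ≈ 3.27 mA

ΣG = 1/3.88 + 1/1.19 + 1/2.00 = 1.598.
R_F takes the fraction G_k/ΣG = 0.8403/1.598 = 0.5258, so I = 6.21 × 0.5258 = 3.265 mA.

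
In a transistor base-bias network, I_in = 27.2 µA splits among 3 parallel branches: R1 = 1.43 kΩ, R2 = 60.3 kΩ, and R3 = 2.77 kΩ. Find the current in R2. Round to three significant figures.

ΣG = 1/1.43 + 1/60.3 + 1/2.77 = 1.077.
Current divider: I(R2) = I_in · G_k/ΣG = 27.2 × (0.01658/1.077) = 27.2 × 0.01540 = 0.4189 µA.

I ≈ 0.419 µA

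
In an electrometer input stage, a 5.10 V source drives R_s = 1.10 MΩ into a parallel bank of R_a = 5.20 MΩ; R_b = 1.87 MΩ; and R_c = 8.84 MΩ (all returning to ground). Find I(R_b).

Combine the parallel branches: R_p = (1/5.20 + 1/1.87 + 1/8.84)⁻¹ = 1.190 MΩ.
V_A by voltage divider: V_A = 5.10 × 1.190/(1.10 + 1.190) = 2.650 V.
I(R_b) = V_A / R_b = 2.650/1.87 = 1.417 µA.

I ≈ 1.42 µA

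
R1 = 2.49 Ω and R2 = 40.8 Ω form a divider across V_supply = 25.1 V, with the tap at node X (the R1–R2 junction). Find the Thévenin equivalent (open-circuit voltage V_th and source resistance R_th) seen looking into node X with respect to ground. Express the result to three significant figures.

With X open, the divider is unloaded: V_th = 25.1 × 40.8/43.29 = 23.66 V.
Looking into X with the source shorted: R_th = R1·R2/(R1+R2) = 2.490 × 40.8/43.29 = 2.347 Ω.

V_th ≈ 23.7 V, R_th ≈ 2.35 Ω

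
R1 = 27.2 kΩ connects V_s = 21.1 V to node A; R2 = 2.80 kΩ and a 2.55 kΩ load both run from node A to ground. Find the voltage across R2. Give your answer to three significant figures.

The load sits in parallel with R2, giving an effective lower resistance R2' = R2·R_L/(R2+R_L) = 1.335 kΩ.
Now apply the divider: V_out = 21.1 × 0.04677 = 0.9869 V.

V_out ≈ 0.987 V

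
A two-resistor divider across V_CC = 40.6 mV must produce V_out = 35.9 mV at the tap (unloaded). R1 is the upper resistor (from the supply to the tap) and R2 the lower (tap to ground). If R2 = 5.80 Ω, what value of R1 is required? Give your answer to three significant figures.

R1 ≈ 0.759 Ω

V_out/V_CC = R2/(R1+R2) = 0.8842.
R1 = R2·(1/k − 1) = 5.80 × 0.1309 = 0.7593 Ω.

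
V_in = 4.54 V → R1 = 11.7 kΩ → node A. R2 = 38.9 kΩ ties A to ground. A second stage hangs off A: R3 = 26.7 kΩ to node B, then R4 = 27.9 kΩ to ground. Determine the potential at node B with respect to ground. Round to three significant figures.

Node A sees R2 in parallel with the series input of stage 2, R3 + R4 = 54.60 kΩ.
R2 ‖ (R3+R4) = 22.72 kΩ.
V_A = 4.54 × 22.72/(11.7 + 22.72) = 2.997 V.
V_B = V_A × 0.5110 = 1.531 V.

V_B ≈ 1.53 V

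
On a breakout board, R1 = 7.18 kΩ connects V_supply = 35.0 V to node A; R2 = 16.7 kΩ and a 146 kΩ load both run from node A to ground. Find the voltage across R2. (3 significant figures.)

First combine the lower leg with the load: R2 ‖ R_L = 14.99 kΩ.
Voltage divider with the loaded lower leg: V_out = 35.0 × 14.99/(7.18 + 14.99) = 35.0 × 0.6761 = 23.66 V.

V_out ≈ 23.7 V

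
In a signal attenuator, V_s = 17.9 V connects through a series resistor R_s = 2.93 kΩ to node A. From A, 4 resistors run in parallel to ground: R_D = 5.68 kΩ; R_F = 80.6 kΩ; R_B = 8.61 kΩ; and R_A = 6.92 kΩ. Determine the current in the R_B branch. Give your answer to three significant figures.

Equivalent of the parallel group: R_p = 2.227 kΩ.
V_A by voltage divider: V_A = 17.9 × 2.227/(2.93 + 2.227) = 7.729 V.
Branch current I = V_A/R_B = 7.729/8.61 = 0.8977 mA.
(Check via current divider: I_total = 3.471 mA; share G_k/ΣG = 0.2586 → same result.)

I ≈ 0.898 mA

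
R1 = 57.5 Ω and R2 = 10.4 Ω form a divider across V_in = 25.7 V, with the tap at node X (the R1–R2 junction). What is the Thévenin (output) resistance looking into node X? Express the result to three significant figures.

R_th ≈ 8.81 Ω

Looking into X with the source shorted: R_th = R1·R2/(R1+R2) = 57.50 × 10.4/67.90 = 8.807 Ω.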